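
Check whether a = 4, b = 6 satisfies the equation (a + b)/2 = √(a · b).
Fails

Substituting a = 4, b = 6:

LHS = (4 + 6)/2 = 5
RHS = √(4 · 6) = 2·√(6) ≈ 4.899

LHS ≠ RHS, so the equation does not hold at this point.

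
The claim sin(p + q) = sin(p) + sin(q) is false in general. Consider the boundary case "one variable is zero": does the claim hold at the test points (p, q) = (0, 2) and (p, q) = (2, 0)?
Yes, holds at both test points

At (0, 2): LHS = sin(2) ≈ 0.9093, RHS = sin(2) ≈ 0.9093 → equal
At (2, 0): LHS = sin(2) ≈ 0.9093, RHS = sin(2) ≈ 0.9093 → equal

So the claim does hold at both of these boundary points, even though it is not an identity.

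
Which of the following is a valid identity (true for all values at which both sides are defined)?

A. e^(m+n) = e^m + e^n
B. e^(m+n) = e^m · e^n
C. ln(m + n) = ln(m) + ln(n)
B

A: fails at (2, 3) — LHS = e^5 ≈ 148.4, RHS = e^2 + e^3 ≈ 27.47.
B: holds — e.g. at (1, 2), both sides equal e^3 ≈ 20.09.
C: fails at (5, 5) — LHS = ln(10) ≈ 2.303, RHS = 2·ln(5) ≈ 3.219.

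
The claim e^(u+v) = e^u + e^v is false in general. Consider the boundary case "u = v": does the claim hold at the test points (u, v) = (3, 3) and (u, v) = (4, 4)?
At (3, 3): LHS = e^6 ≈ 403.4 ≠ RHS = 2·e^3 ≈ 40.17
At (4, 4): LHS = e^8 ≈ 2981 ≠ RHS = 2·e^4 ≈ 109.2

Answer: No, fails at both test points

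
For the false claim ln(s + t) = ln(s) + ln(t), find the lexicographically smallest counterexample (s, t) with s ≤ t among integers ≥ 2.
(s, t) = (2, 3)

At (2, 2): both sides equal ln(4) ≈ 1.386, so it holds there.

Substituting (2, 3) into the claim:
LHS = ln(2 + 3) = ln(5) ≈ 1.609
RHS = ln(2) + ln(3) ≈ 1.792

Since LHS ≠ RHS, this pair disproves the claim, and no lexicographically smaller pair (s ≤ t, integers ≥ 2) does.

For instance (3, 8) is also a counterexample (LHS = ln(11) ≈ 2.398, RHS = ln(3) + ln(8) ≈ 3.178), but it's lexicographically larger.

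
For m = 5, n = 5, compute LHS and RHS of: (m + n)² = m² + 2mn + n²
LHS = (5 + 5)² = 100
RHS = 5² + 2·5·5 + 5² = 100

LHS = RHS: the two sides agree.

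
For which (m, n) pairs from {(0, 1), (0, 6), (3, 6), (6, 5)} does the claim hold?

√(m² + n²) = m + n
(0, 1), (0, 6)

Testing each pair:
(0, 1): LHS = 1, RHS = 1 → holds
(0, 6): LHS = 6, RHS = 6 → holds
(3, 6): LHS = 3·√(5) ≈ 6.708, RHS = 9 → fails
(6, 5): LHS = √(61) ≈ 7.81, RHS = 11 → fails

2 of 4 pairs satisfy the claim.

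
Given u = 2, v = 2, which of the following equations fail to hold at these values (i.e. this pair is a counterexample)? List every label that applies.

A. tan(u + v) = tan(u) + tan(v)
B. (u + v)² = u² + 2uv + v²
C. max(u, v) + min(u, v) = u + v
A

Evaluating each claim at the given values:
A. LHS = tan(4) ≈ 1.158, RHS = 2·tan(2) ≈ -4.37 → fails here (LHS ≠ RHS)
B. LHS = 16, RHS = 16 → holds here (LHS = RHS)
C. LHS = 4, RHS = 4 → holds here (LHS = RHS)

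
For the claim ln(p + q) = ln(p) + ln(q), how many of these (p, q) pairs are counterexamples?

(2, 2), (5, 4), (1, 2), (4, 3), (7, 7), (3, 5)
5

Testing each pair:
(2, 2): LHS = ln(4) ≈ 1.386, RHS = 2·ln(2) ≈ 1.386 → satisfies claim
(5, 4): LHS = ln(9) ≈ 2.197, RHS = ln(4) + ln(5) ≈ 2.996 → counterexample
(1, 2): LHS = ln(3) ≈ 1.099, RHS = ln(2) ≈ 0.6931 → counterexample
(4, 3): LHS = ln(7) ≈ 1.946, RHS = ln(3) + ln(4) ≈ 2.485 → counterexample
(7, 7): LHS = ln(14) ≈ 2.639, RHS = 2·ln(7) ≈ 3.892 → counterexample
(3, 5): LHS = ln(8) ≈ 2.079, RHS = ln(3) + ln(5) ≈ 2.708 → counterexample

That makes 5 counterexamples.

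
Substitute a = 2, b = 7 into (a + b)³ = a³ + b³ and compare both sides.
LHS = (2 + 7)³ = 729
RHS = 2³ + 7³ = 351

LHS ≠ RHS, so the equation does not hold here.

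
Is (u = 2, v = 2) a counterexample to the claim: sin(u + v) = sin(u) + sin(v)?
Substituting u = 2, v = 2:
LHS = sin(2 + 2) = sin(4) ≈ -0.7568
RHS = sin(2) + sin(2) = 2·sin(2) ≈ 1.819

Since LHS ≠ RHS, this pair disproves the claim.

Answer: Yes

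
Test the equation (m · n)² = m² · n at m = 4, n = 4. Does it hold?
Substituting m = 4, n = 4:

LHS = (4 · 4)² = 256
RHS = 4² · 4 = 64

LHS ≠ RHS, so the equation does not hold at this point.

Answer: Fails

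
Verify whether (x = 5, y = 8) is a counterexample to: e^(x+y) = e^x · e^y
Substituting x = 5, y = 8:
LHS = e^(5+8) = e^13 ≈ 442413.4
RHS = e^5 · e^8 = e^13 ≈ 442413.4

The sides agree, so this pair does not disprove the claim.

Answer: No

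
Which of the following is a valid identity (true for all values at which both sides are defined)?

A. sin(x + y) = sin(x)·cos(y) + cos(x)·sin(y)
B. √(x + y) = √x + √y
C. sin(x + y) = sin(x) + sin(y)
A

A: holds — e.g. at (5, 8), both sides equal sin(13) ≈ 0.4202.
B: fails at (6, 7) — LHS = √(13) ≈ 3.606, RHS = √(6) + √(7) ≈ 5.095.
C: fails at (1, 4) — LHS = sin(5) ≈ -0.9589, RHS = sin(4) + sin(1) ≈ 0.08467.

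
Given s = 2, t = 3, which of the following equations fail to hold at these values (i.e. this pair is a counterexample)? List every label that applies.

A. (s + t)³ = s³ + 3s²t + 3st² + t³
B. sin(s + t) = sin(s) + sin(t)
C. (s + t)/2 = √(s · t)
Evaluating each claim at the given values:
A. LHS = 125, RHS = 125 → holds here (LHS = RHS)
B. LHS = sin(5) ≈ -0.9589, RHS = sin(3) + sin(2) ≈ 1.05 → fails here (LHS ≠ RHS)
C. LHS = 5/2, RHS = √(6) ≈ 2.449 → fails here (LHS ≠ RHS)

Answer: B, C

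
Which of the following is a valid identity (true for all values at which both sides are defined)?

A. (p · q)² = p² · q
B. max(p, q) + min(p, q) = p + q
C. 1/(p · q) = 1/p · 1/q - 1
B

A: fails at (3, 7) — LHS = 441, RHS = 63.
B: holds — e.g. at (4, 4), both sides equal 8.
C: fails at (1, 5) — LHS = 1/5, RHS = -4/5.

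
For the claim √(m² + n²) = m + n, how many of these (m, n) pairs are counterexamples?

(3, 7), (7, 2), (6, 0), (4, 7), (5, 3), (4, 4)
5

Testing each pair:
(3, 7): LHS = √(58) ≈ 7.616, RHS = 10 → counterexample
(7, 2): LHS = √(53) ≈ 7.28, RHS = 9 → counterexample
(6, 0): LHS = 6, RHS = 6 → satisfies claim
(4, 7): LHS = √(65) ≈ 8.062, RHS = 11 → counterexample
(5, 3): LHS = √(34) ≈ 5.831, RHS = 8 → counterexample
(4, 4): LHS = 4·√(2) ≈ 5.657, RHS = 8 → counterexample

That makes 5 counterexamples.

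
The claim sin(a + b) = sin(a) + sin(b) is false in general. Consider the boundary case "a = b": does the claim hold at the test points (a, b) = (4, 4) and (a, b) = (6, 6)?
No, fails at both test points

At (4, 4): LHS = sin(8) ≈ 0.9894 ≠ RHS = 2·sin(4) ≈ -1.514
At (6, 6): LHS = sin(12) ≈ -0.5366 ≠ RHS = 2·sin(6) ≈ -0.5588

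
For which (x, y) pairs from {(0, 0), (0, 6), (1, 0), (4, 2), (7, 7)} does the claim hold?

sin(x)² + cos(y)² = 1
Testing each pair:
(0, 0): LHS = 1, RHS = 1 → holds
(0, 6): LHS = cos(6)² ≈ 0.9219, RHS = 1 → fails
(1, 0): LHS = sin(1)² + 1 ≈ 1.708, RHS = 1 → fails
(4, 2): LHS = cos(2)² + sin(4)² ≈ 0.7459, RHS = 1 → fails
(7, 7): LHS = sin(7)² + cos(7)² = 1, RHS = 1 → holds

2 of 5 pairs satisfy the claim.

Answer: (0, 0), (7, 7)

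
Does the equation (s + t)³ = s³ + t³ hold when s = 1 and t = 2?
Fails

Substituting s = 1, t = 2:

LHS = (1 + 2)³ = 27
RHS = 1³ + 2³ = 9

LHS ≠ RHS, so the equation does not hold at this point.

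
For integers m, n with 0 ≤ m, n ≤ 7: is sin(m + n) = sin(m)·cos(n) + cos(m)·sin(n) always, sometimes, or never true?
Always true

The identity holds for every pair in the range. For instance at (m, n) = (3, 6): both sides equal sin(9) ≈ 0.4121.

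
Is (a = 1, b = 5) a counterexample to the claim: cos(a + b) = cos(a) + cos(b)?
Yes

Substituting a = 1, b = 5:
LHS = cos(1 + 5) = cos(6) ≈ 0.9602
RHS = cos(1) + cos(5) ≈ 0.824

Since LHS ≠ RHS, this pair disproves the claim.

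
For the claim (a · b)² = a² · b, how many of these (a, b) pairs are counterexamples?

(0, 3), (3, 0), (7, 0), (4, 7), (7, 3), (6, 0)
Testing each pair:
(0, 3): LHS = 0, RHS = 0 → satisfies claim
(3, 0): LHS = 0, RHS = 0 → satisfies claim
(7, 0): LHS = 0, RHS = 0 → satisfies claim
(4, 7): LHS = 784, RHS = 112 → counterexample
(7, 3): LHS = 441, RHS = 147 → counterexample
(6, 0): LHS = 0, RHS = 0 → satisfies claim

That makes 2 counterexamples.

Answer: 2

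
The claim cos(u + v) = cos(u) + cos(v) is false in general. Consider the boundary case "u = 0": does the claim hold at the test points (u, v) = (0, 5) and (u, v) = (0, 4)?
No, fails at both test points

At (0, 5): LHS = cos(5) ≈ 0.2837 ≠ RHS = cos(5) + 1 ≈ 1.284
At (0, 4): LHS = cos(4) ≈ -0.6536 ≠ RHS = cos(4) + 1 ≈ 0.3464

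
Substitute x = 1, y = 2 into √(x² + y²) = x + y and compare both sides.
LHS = √(1² + 2²) = √(5) ≈ 2.236
RHS = 1 + 2 = 3

LHS ≠ RHS (they differ by about 0.7639), so the equation does not hold here.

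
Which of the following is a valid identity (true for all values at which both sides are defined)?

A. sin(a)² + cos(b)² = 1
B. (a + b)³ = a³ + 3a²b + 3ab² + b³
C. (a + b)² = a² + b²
B

A: fails at (3, 4) — LHS = sin(3)² + cos(4)² ≈ 0.4472, RHS = 1.
B: holds — e.g. at (5, 8), both sides equal 2197.
C: fails at (2, 7) — LHS = 81, RHS = 53.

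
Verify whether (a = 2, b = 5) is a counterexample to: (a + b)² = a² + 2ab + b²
No

Substituting a = 2, b = 5:
LHS = (2 + 5)² = 49
RHS = 2² + 2·2·5 + 5² = 49

The sides agree, so this pair does not disprove the claim.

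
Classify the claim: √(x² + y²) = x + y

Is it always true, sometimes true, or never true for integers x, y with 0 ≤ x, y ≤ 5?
Sometimes true

It holds at (x, y) = (5, 0) (both sides equal 5), but fails at (x, y) = (3, 2) (LHS = √(13) ≈ 3.606, RHS = 5).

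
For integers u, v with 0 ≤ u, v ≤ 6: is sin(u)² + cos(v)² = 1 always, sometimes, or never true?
It holds at (u, v) = (1, 1) (both sides equal 1), but fails at (u, v) = (6, 3) (LHS = sin(6)² + cos(3)² ≈ 1.058, RHS = 1).

Answer: Sometimes true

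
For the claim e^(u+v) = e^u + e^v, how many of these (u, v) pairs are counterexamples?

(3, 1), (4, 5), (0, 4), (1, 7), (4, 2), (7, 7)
Testing each pair:
(3, 1): LHS = e^4 ≈ 54.6, RHS = e + e^3 ≈ 22.8 → counterexample
(4, 5): LHS = e^9 ≈ 8103, RHS = e^4 + e^5 ≈ 203 → counterexample
(0, 4): LHS = e^4 ≈ 54.6, RHS = 1 + e^4 ≈ 55.6 → counterexample
(1, 7): LHS = e^8 ≈ 2981, RHS = e + e^7 ≈ 1099 → counterexample
(4, 2): LHS = e^6 ≈ 403.4, RHS = e^2 + e^4 ≈ 61.99 → counterexample
(7, 7): LHS = e^14 ≈ 1202604.3, RHS = 2·e^7 ≈ 2193 → counterexample

That makes 6 counterexamples.

Answer: 6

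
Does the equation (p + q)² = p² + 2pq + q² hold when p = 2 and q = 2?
Holds

Substituting p = 2, q = 2:

LHS = (2 + 2)² = 16
RHS = 2² + 2·2·2 + 2² = 16

LHS = RHS, so the equation holds at this point.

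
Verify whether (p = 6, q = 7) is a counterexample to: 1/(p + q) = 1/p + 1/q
Yes

Substituting p = 6, q = 7:
LHS = 1/(6 + 7) = 1/13
RHS = 1/6 + 1/7 = 13/42

Since LHS ≠ RHS, this pair disproves the claim.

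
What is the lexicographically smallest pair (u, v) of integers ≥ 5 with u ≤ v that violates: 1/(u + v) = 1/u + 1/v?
Substituting (5, 5) into the claim:
LHS = 1/(5 + 5) = 1/10
RHS = 1/5 + 1/5 = 2/5

Since LHS ≠ RHS, this pair disproves the claim, and no lexicographically smaller pair (u ≤ v, integers ≥ 5) does.

For instance (6, 10) is also a counterexample (LHS = 1/16, RHS = 4/15), but it's lexicographically larger.

Answer: (u, v) = (5, 5)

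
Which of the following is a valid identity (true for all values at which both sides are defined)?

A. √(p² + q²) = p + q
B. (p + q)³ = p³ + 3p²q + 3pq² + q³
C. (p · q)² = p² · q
B

A: fails at (2, 3) — LHS = √(13) ≈ 3.606, RHS = 5.
B: holds — e.g. at (4, 5), both sides equal 729.
C: fails at (3, 7) — LHS = 441, RHS = 63.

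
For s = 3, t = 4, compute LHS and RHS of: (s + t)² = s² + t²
LHS = (3 + 4)² = 49
RHS = 3² + 4² = 25

LHS ≠ RHS, so the equation does not hold here.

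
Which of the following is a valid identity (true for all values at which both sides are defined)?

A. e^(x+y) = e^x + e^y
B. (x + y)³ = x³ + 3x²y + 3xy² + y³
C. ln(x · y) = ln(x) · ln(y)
B

A: fails at (3, 5) — LHS = e^8 ≈ 2981, RHS = e^3 + e^5 ≈ 168.5.
B: holds — e.g. at (1, 1), both sides equal 8.
C: fails at (6, 7) — LHS = ln(42) ≈ 3.738, RHS = ln(6)·ln(7) ≈ 3.487.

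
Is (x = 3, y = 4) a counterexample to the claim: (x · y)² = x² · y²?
Substituting x = 3, y = 4:
LHS = (3 · 4)² = 144
RHS = 3² · 4² = 144

The sides agree, so this pair does not disprove the claim.

Answer: No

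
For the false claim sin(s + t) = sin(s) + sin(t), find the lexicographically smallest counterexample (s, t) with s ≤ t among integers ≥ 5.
Substituting (5, 5) into the claim:
LHS = sin(5 + 5) = sin(10) ≈ -0.544
RHS = sin(5) + sin(5) = 2·sin(5) ≈ -1.918

Since LHS ≠ RHS, this pair disproves the claim, and no lexicographically smaller pair (s ≤ t, integers ≥ 5) does.

For instance (6, 7) is also a counterexample (LHS = sin(13) ≈ 0.4202, RHS = sin(6) + sin(7) ≈ 0.3776), but it's lexicographically larger.

Answer: (s, t) = (5, 5)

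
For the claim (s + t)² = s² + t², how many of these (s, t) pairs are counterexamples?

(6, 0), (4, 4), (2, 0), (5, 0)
1

Testing each pair:
(6, 0): LHS = 36, RHS = 36 → satisfies claim
(4, 4): LHS = 64, RHS = 32 → counterexample
(2, 0): LHS = 4, RHS = 4 → satisfies claim
(5, 0): LHS = 25, RHS = 25 → satisfies claim

That makes 1 counterexample.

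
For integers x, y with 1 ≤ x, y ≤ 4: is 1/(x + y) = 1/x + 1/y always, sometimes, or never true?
The claim fails for every pair in the range. For instance at (x, y) = (2, 2): LHS = 1/4, RHS = 1.

Answer: Never true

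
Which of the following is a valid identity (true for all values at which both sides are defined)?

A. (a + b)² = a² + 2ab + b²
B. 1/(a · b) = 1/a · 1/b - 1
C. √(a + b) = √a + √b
A: holds — e.g. at (4, 5), both sides equal 81.
B: fails at (6, 7) — LHS = 1/42, RHS = -41/42.
C: fails at (1, 4) — LHS = √(5) ≈ 2.236, RHS = 3.

Answer: A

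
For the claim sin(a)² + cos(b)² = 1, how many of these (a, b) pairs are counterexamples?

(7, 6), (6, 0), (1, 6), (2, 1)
Testing each pair:
(7, 6): LHS = sin(7)² + cos(6)² ≈ 1.354, RHS = 1 → counterexample
(6, 0): LHS = sin(6)² + 1 ≈ 1.078, RHS = 1 → counterexample
(1, 6): LHS = sin(1)² + cos(6)² ≈ 1.63, RHS = 1 → counterexample
(2, 1): LHS = cos(1)² + sin(2)² ≈ 1.119, RHS = 1 → counterexample

That makes 4 counterexamples.

Answer: 4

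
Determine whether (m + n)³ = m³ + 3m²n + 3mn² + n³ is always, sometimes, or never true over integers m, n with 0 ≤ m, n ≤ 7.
Always true

The identity holds for every pair in the range. For instance at (m, n) = (1, 4): both sides equal 125.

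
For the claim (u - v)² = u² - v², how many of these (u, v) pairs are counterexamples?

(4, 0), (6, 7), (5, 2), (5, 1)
Testing each pair:
(4, 0): LHS = 16, RHS = 16 → satisfies claim
(6, 7): LHS = 1, RHS = -13 → counterexample
(5, 2): LHS = 9, RHS = 21 → counterexample
(5, 1): LHS = 16, RHS = 24 → counterexample

That makes 3 counterexamples.

Answer: 3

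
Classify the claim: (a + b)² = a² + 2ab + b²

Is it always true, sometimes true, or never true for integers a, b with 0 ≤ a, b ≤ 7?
The identity holds for every pair in the range. For instance at (a, b) = (4, 7): both sides equal 121.

Answer: Always true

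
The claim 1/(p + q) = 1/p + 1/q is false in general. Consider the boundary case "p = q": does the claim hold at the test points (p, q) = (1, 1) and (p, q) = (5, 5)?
At (1, 1): LHS = 1/2 ≠ RHS = 2
At (5, 5): LHS = 1/10 ≠ RHS = 2/5

Answer: No, fails at both test points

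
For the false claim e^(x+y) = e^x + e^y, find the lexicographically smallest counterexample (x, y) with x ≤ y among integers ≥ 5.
Substituting (5, 5) into the claim:
LHS = e^(5+5) = e^10 ≈ 22026.5
RHS = e^5 + e^5 = 2·e^5 ≈ 296.8

Since LHS ≠ RHS, this pair disproves the claim, and no lexicographically smaller pair (x ≤ y, integers ≥ 5) does.

For instance (7, 10) is also a counterexample (LHS = e^17 ≈ 24154952.8, RHS = e^7 + e^10 ≈ 23123.1), but it's lexicographically larger.

Answer: (x, y) = (5, 5)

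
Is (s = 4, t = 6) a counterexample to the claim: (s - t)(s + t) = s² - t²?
No

Substituting s = 4, t = 6:
LHS = (4 - 6)(4 + 6) = -20
RHS = 4² - 6² = -20

The sides agree, so this pair does not disprove the claim.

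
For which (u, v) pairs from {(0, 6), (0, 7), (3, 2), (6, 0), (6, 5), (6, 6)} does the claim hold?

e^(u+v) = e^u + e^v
None

Testing each pair:
(0, 6): LHS = e^6 ≈ 403.4, RHS = 1 + e^6 ≈ 404.4 → fails
(0, 7): LHS = e^7 ≈ 1097, RHS = 1 + e^7 ≈ 1098 → fails
(3, 2): LHS = e^5 ≈ 148.4, RHS = e^2 + e^3 ≈ 27.47 → fails
(6, 0): LHS = e^6 ≈ 403.4, RHS = 1 + e^6 ≈ 404.4 → fails
(6, 5): LHS = e^11 ≈ 59874.1, RHS = e^5 + e^6 ≈ 551.8 → fails
(6, 6): LHS = e^12 ≈ 162754.8, RHS = 2·e^6 ≈ 806.9 → fails

No pair satisfies the claim.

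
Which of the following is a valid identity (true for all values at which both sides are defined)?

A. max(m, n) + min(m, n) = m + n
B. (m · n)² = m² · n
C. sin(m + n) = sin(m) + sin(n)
A: holds — e.g. at (4, 6), both sides equal 10.
B: fails at (2, 3) — LHS = 36, RHS = 12.
C: fails at (1, 4) — LHS = sin(5) ≈ -0.9589, RHS = sin(4) + sin(1) ≈ 0.08467.

Answer: A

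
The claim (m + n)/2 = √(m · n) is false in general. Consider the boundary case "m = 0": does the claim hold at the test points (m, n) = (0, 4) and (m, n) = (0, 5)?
At (0, 4): LHS = 2 ≠ RHS = 0
At (0, 5): LHS = 5/2 ≠ RHS = 0

Answer: No, fails at both test points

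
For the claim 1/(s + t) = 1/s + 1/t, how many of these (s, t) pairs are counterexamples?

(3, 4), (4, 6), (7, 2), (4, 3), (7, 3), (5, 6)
Testing each pair:
(3, 4): LHS = 1/7, RHS = 7/12 → counterexample
(4, 6): LHS = 1/10, RHS = 5/12 → counterexample
(7, 2): LHS = 1/9, RHS = 9/14 → counterexample
(4, 3): LHS = 1/7, RHS = 7/12 → counterexample
(7, 3): LHS = 1/10, RHS = 10/21 → counterexample
(5, 6): LHS = 1/11, RHS = 11/30 → counterexample

That makes 6 counterexamples.

Answer: 6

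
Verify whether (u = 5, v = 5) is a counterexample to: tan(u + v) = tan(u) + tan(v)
Yes

Substituting u = 5, v = 5:
LHS = tan(5 + 5) = tan(10) ≈ 0.6484
RHS = tan(5) + tan(5) = 2·tan(5) ≈ -6.761

Since LHS ≠ RHS, this pair disproves the claim.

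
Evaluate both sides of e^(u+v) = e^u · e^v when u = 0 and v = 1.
LHS = e^(0+1) = e ≈ 2.718
RHS = e^0 · e^1 = e ≈ 2.718

LHS = RHS: the two sides agree.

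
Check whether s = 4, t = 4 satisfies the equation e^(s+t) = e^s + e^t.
Substituting s = 4, t = 4:

LHS = e^(4+4) = e^8 ≈ 2981
RHS = e^4 + e^4 = 2·e^4 ≈ 109.2

LHS ≠ RHS, so the equation does not hold at this point.

Answer: Fails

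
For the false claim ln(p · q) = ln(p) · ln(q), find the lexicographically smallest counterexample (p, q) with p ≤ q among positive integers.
At (1, 1): both sides equal 0, so it holds there.

Substituting (1, 2) into the claim:
LHS = ln(1 · 2) = ln(2) ≈ 0.6931
RHS = ln(1) · ln(2) = 0

Since LHS ≠ RHS, this pair disproves the claim, and no lexicographically smaller pair (p ≤ q, positive integers) does.

For instance (6, 7) is also a counterexample (LHS = ln(42) ≈ 3.738, RHS = ln(6)·ln(7) ≈ 3.487), but it's lexicographically larger.

Answer: (p, q) = (1, 2)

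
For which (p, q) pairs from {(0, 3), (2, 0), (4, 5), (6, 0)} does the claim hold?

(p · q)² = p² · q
Testing each pair:
(0, 3): LHS = 0, RHS = 0 → holds
(2, 0): LHS = 0, RHS = 0 → holds
(4, 5): LHS = 400, RHS = 80 → fails
(6, 0): LHS = 0, RHS = 0 → holds

3 of 4 pairs satisfy the claim.

Answer: (0, 3), (2, 0), (6, 0)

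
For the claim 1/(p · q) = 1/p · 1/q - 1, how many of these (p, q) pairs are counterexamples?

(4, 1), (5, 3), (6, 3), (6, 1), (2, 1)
5

Testing each pair:
(4, 1): LHS = 1/4, RHS = -3/4 → counterexample
(5, 3): LHS = 1/15, RHS = -14/15 → counterexample
(6, 3): LHS = 1/18, RHS = -17/18 → counterexample
(6, 1): LHS = 1/6, RHS = -5/6 → counterexample
(2, 1): LHS = 1/2, RHS = -1/2 → counterexample

That makes 5 counterexamples.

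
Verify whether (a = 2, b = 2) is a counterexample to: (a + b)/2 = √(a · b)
Substituting a = 2, b = 2:
LHS = (2 + 2)/2 = 2
RHS = √(2 · 2) = 2

The sides agree, so this pair does not disprove the claim.

Answer: No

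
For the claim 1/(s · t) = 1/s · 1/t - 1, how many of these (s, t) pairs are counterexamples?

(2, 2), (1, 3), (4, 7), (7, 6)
Testing each pair:
(2, 2): LHS = 1/4, RHS = -3/4 → counterexample
(1, 3): LHS = 1/3, RHS = -2/3 → counterexample
(4, 7): LHS = 1/28, RHS = -27/28 → counterexample
(7, 6): LHS = 1/42, RHS = -41/42 → counterexample

That makes 4 counterexamples.

Answer: 4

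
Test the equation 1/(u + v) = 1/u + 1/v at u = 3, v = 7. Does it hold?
Fails

Substituting u = 3, v = 7:

LHS = 1/(3 + 7) = 1/10
RHS = 1/3 + 1/7 = 10/21

LHS ≠ RHS, so the equation does not hold at this point.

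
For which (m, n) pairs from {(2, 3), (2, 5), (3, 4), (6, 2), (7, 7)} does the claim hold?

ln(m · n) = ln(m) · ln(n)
Testing each pair:
(2, 3): LHS = ln(6) ≈ 1.792, RHS = ln(2)·ln(3) ≈ 0.7615 → fails
(2, 5): LHS = ln(10) ≈ 2.303, RHS = ln(2)·ln(5) ≈ 1.116 → fails
(3, 4): LHS = ln(12) ≈ 2.485, RHS = ln(3)·ln(4) ≈ 1.523 → fails
(6, 2): LHS = ln(12) ≈ 2.485, RHS = ln(2)·ln(6) ≈ 1.242 → fails
(7, 7): LHS = ln(49) ≈ 3.892, RHS = ln(7)² ≈ 3.787 → fails

No pair satisfies the claim.

Answer: None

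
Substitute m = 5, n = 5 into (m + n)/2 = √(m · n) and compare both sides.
LHS = (5 + 5)/2 = 5
RHS = √(5 · 5) = 5

LHS = RHS: the two sides agree.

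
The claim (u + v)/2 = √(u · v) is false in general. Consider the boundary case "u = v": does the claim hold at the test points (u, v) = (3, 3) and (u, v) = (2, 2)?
Yes, holds at both test points

At (3, 3): LHS = 3, RHS = 3 → equal
At (2, 2): LHS = 2, RHS = 2 → equal

So the claim does hold at both of these boundary points, even though it is not an identity.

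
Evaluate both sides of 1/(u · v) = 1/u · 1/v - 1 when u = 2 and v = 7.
LHS = 1/(2 · 7) = 1/14
RHS = 1/2 · 1/7 - 1 = -13/14

LHS ≠ RHS, so the equation does not hold here.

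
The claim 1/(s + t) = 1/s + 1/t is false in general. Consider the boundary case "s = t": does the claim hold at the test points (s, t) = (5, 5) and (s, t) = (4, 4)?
At (5, 5): LHS = 1/10 ≠ RHS = 2/5
At (4, 4): LHS = 1/8 ≠ RHS = 1/2

Answer: No, fails at both test points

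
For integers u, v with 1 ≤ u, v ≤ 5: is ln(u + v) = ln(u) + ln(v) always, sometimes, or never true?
Sometimes true

It holds at (u, v) = (2, 2) (both sides equal ln(4) ≈ 1.386), but fails at (u, v) = (2, 4) (LHS = ln(6) ≈ 1.792, RHS = ln(2) + ln(4) ≈ 2.079).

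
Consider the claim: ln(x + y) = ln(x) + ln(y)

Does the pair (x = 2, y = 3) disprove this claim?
Substituting x = 2, y = 3:
LHS = ln(2 + 3) = ln(5) ≈ 1.609
RHS = ln(2) + ln(3) ≈ 1.792

Since LHS ≠ RHS, this pair disproves the claim.

Answer: Yes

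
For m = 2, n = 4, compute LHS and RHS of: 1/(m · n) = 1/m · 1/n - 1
LHS = 1/(2 · 4) = 1/8
RHS = 1/2 · 1/4 - 1 = -7/8

LHS ≠ RHS, so the equation does not hold here.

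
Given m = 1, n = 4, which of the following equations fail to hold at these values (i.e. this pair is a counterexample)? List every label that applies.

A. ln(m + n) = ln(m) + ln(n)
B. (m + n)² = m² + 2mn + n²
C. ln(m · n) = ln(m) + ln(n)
Evaluating each claim at the given values:
A. LHS = ln(5) ≈ 1.609, RHS = ln(4) ≈ 1.386 → fails here (LHS ≠ RHS)
B. LHS = 25, RHS = 25 → holds here (LHS = RHS)
C. LHS = ln(4) ≈ 1.386, RHS = ln(4) ≈ 1.386 → holds here (LHS = RHS)

Answer: A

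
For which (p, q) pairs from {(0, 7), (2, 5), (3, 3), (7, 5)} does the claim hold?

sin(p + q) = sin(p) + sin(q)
Testing each pair:
(0, 7): LHS = sin(7) ≈ 0.657, RHS = sin(7) ≈ 0.657 → holds
(2, 5): LHS = sin(7) ≈ 0.657, RHS = sin(5) + sin(2) ≈ -0.04963 → fails
(3, 3): LHS = sin(6) ≈ -0.2794, RHS = 2·sin(3) ≈ 0.2822 → fails
(7, 5): LHS = sin(12) ≈ -0.5366, RHS = sin(5) + sin(7) ≈ -0.3019 → fails

1 of 4 pairs satisfies the claim.

Answer: (0, 7)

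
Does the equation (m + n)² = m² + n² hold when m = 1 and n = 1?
Fails

Substituting m = 1, n = 1:

LHS = (1 + 1)² = 4
RHS = 1² + 1² = 2

LHS ≠ RHS, so the equation does not hold at this point.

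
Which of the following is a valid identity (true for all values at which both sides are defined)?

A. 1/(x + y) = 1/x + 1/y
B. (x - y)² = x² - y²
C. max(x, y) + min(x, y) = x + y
C

A: fails at (4, 4) — LHS = 1/8, RHS = 1/2.
B: fails at (1, 4) — LHS = 9, RHS = -15.
C: holds — e.g. at (6, 7), both sides equal 13.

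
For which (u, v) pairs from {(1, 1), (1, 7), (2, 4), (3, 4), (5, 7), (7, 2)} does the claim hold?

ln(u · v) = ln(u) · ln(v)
Testing each pair:
(1, 1): LHS = 0, RHS = 0 → holds
(1, 7): LHS = ln(7) ≈ 1.946, RHS = 0 → fails
(2, 4): LHS = ln(8) ≈ 2.079, RHS = ln(2)·ln(4) ≈ 0.9609 → fails
(3, 4): LHS = ln(12) ≈ 2.485, RHS = ln(3)·ln(4) ≈ 1.523 → fails
(5, 7): LHS = ln(35) ≈ 3.555, RHS = ln(5)·ln(7) ≈ 3.132 → fails
(7, 2): LHS = ln(14) ≈ 2.639, RHS = ln(2)·ln(7) ≈ 1.349 → fails

1 of 6 pairs satisfies the claim.

Answer: (1, 1)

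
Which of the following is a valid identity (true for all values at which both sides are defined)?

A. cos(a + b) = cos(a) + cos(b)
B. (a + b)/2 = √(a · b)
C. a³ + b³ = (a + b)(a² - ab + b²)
A: fails at (0, 1) — LHS = cos(1) ≈ 0.5403, RHS = cos(1) + 1 ≈ 1.54.
B: fails at (4, 6) — LHS = 5, RHS = 2·√(6) ≈ 4.899.
C: holds — e.g. at (3, 4), both sides equal 91.

Answer: C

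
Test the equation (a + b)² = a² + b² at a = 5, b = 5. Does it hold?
Fails

Substituting a = 5, b = 5:

LHS = (5 + 5)² = 100
RHS = 5² + 5² = 50

LHS ≠ RHS, so the equation does not hold at this point.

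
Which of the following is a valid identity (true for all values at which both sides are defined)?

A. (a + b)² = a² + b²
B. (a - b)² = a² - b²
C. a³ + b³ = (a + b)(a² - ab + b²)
A: fails at (1, 2) — LHS = 9, RHS = 5.
B: fails at (4, 6) — LHS = 4, RHS = -20.
C: holds — e.g. at (2, 2), both sides equal 16.

Answer: C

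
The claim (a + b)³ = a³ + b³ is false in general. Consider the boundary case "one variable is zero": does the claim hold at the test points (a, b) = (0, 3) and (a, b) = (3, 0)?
Yes, holds at both test points

At (0, 3): LHS = 27, RHS = 27 → equal
At (3, 0): LHS = 27, RHS = 27 → equal

So the claim does hold at both of these boundary points, even though it is not an identity.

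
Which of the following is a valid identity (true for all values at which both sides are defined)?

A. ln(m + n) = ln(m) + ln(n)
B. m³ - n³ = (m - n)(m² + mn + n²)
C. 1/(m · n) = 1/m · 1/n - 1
B

A: fails at (5, 8) — LHS = ln(13) ≈ 2.565, RHS = ln(5) + ln(8) ≈ 3.689.
B: holds — e.g. at (3, 5), both sides equal -98.
C: fails at (2, 3) — LHS = 1/6, RHS = -5/6.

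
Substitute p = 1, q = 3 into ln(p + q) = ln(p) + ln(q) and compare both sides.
LHS = ln(1 + 3) = ln(4) ≈ 1.386
RHS = ln(1) + ln(3) = ln(3) ≈ 1.099

LHS ≠ RHS (they differ by about 0.2877), so the equation does not hold here.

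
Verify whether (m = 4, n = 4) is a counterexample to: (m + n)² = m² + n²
Substituting m = 4, n = 4:
LHS = (4 + 4)² = 64
RHS = 4² + 4² = 32

Since LHS ≠ RHS, this pair disproves the claim.

Answer: Yes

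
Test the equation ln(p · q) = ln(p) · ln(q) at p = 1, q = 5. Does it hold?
Fails

Substituting p = 1, q = 5:

LHS = ln(1 · 5) = ln(5) ≈ 1.609
RHS = ln(1) · ln(5) = 0

LHS ≠ RHS, so the equation does not hold at this point.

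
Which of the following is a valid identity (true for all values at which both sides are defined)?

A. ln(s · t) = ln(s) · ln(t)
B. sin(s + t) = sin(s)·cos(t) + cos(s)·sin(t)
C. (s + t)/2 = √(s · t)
B

A: fails at (5, 8) — LHS = ln(40) ≈ 3.689, RHS = ln(5)·ln(8) ≈ 3.347.
B: holds — e.g. at (4, 5), both sides equal sin(9) ≈ 0.4121.
C: fails at (1, 4) — LHS = 5/2, RHS = 2.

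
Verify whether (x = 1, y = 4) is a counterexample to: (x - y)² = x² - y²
Substituting x = 1, y = 4:
LHS = (1 - 4)² = 9
RHS = 1² - 4² = -15

Since LHS ≠ RHS, this pair disproves the claim.

Answer: Yes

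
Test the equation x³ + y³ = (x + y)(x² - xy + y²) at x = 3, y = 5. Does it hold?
Substituting x = 3, y = 5:

LHS = 3³ + 5³ = 152
RHS = (3 + 5)(3² - 3·5 + 5²) = 152

LHS = RHS, so the equation holds at this point.

Answer: Holds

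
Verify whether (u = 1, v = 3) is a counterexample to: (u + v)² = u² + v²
Yes

Substituting u = 1, v = 3:
LHS = (1 + 3)² = 16
RHS = 1² + 3² = 10

Since LHS ≠ RHS, this pair disproves the claim.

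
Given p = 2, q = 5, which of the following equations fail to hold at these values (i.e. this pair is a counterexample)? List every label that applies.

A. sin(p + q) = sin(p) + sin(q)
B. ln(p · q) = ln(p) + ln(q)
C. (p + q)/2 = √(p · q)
A, C

Evaluating each claim at the given values:
A. LHS = sin(7) ≈ 0.657, RHS = sin(5) + sin(2) ≈ -0.04963 → fails here (LHS ≠ RHS)
B. LHS = ln(10) ≈ 2.303, RHS = ln(2) + ln(5) ≈ 2.303 → holds here (LHS = RHS)
C. LHS = 7/2, RHS = √(10) ≈ 3.162 → fails here (LHS ≠ RHS)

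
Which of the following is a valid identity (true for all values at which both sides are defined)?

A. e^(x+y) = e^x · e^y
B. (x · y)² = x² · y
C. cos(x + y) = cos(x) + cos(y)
A

A: holds — e.g. at (1, 1), both sides equal e^2 ≈ 7.389.
B: fails at (1, 5) — LHS = 25, RHS = 5.
C: fails at (5, 8) — LHS = cos(13) ≈ 0.9074, RHS = cos(8) + cos(5) ≈ 0.1382.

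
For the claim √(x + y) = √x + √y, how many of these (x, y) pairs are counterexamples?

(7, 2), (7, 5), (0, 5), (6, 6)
Testing each pair:
(7, 2): LHS = 3, RHS = √(2) + √(7) ≈ 4.06 → counterexample
(7, 5): LHS = 2·√(3) ≈ 3.464, RHS = √(5) + √(7) ≈ 4.882 → counterexample
(0, 5): LHS = √(5) ≈ 2.236, RHS = √(5) ≈ 2.236 → satisfies claim
(6, 6): LHS = 2·√(3) ≈ 3.464, RHS = 2·√(6) ≈ 4.899 → counterexample

That makes 3 counterexamples.

Answer: 3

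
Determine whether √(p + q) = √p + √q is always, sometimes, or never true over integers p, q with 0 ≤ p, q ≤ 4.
Sometimes true

It holds at (p, q) = (0, 2) (both sides equal √(2) ≈ 1.414), but fails at (p, q) = (1, 3) (LHS = 2, RHS = 1 + √(3) ≈ 2.732).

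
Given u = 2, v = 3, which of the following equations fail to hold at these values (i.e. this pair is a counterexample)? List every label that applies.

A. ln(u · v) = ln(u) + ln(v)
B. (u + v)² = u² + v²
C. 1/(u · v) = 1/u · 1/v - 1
B, C

Evaluating each claim at the given values:
A. LHS = ln(6) ≈ 1.792, RHS = ln(2) + ln(3) ≈ 1.792 → holds here (LHS = RHS)
B. LHS = 25, RHS = 13 → fails here (LHS ≠ RHS)
C. LHS = 1/6, RHS = -5/6 → fails here (LHS ≠ RHS)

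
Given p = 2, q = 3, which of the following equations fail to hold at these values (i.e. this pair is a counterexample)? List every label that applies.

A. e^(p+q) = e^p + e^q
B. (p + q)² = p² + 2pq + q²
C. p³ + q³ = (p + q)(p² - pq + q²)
A

Evaluating each claim at the given values:
A. LHS = e^5 ≈ 148.4, RHS = e^2 + e^3 ≈ 27.47 → fails here (LHS ≠ RHS)
B. LHS = 25, RHS = 25 → holds here (LHS = RHS)
C. LHS = 35, RHS = 35 → holds here (LHS = RHS)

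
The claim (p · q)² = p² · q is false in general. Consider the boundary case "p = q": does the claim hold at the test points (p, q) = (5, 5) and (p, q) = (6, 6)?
No, fails at both test points

At (5, 5): LHS = 625 ≠ RHS = 125
At (6, 6): LHS = 1296 ≠ RHS = 216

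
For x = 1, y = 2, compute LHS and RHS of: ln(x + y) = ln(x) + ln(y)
LHS = ln(1 + 2) = ln(3) ≈ 1.099
RHS = ln(1) + ln(2) = ln(2) ≈ 0.6931

LHS ≠ RHS (they differ by about 0.4055), so the equation does not hold here.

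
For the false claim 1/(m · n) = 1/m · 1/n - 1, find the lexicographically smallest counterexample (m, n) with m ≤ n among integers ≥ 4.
Substituting (4, 4) into the claim:
LHS = 1/(4 · 4) = 1/16
RHS = 1/4 · 1/4 - 1 = -15/16

Since LHS ≠ RHS, this pair disproves the claim, and no lexicographically smaller pair (m ≤ n, integers ≥ 4) does.

For instance (7, 7) is also a counterexample (LHS = 1/49, RHS = -48/49), but it's lexicographically larger.

Answer: (m, n) = (4, 4)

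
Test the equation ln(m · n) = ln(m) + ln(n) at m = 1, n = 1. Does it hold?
Substituting m = 1, n = 1:

LHS = ln(1 · 1) = 0
RHS = ln(1) + ln(1) = 0

LHS = RHS, so the equation holds at this point.

Answer: Holds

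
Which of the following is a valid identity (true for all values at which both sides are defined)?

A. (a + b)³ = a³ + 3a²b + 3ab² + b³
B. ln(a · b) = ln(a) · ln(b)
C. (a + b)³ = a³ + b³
A

A: holds — e.g. at (1, 4), both sides equal 125.
B: fails at (3, 5) — LHS = ln(15) ≈ 2.708, RHS = ln(3)·ln(5) ≈ 1.768.
C: fails at (4, 4) — LHS = 512, RHS = 128.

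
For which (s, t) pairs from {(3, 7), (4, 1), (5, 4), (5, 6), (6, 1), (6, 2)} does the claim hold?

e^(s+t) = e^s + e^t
Testing each pair:
(3, 7): LHS = e^10 ≈ 22026.5, RHS = e^3 + e^7 ≈ 1117 → fails
(4, 1): LHS = e^5 ≈ 148.4, RHS = e + e^4 ≈ 57.32 → fails
(5, 4): LHS = e^9 ≈ 8103, RHS = e^4 + e^5 ≈ 203 → fails
(5, 6): LHS = e^11 ≈ 59874.1, RHS = e^5 + e^6 ≈ 551.8 → fails
(6, 1): LHS = e^7 ≈ 1097, RHS = e + e^6 ≈ 406.1 → fails
(6, 2): LHS = e^8 ≈ 2981, RHS = e^2 + e^6 ≈ 410.8 → fails

No pair satisfies the claim.

Answer: None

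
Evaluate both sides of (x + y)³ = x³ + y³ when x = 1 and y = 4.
LHS = (1 + 4)³ = 125
RHS = 1³ + 4³ = 65

LHS ≠ RHS, so the equation does not hold here.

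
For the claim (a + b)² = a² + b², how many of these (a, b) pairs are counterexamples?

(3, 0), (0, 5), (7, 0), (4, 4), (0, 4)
1

Testing each pair:
(3, 0): LHS = 9, RHS = 9 → satisfies claim
(0, 5): LHS = 25, RHS = 25 → satisfies claim
(7, 0): LHS = 49, RHS = 49 → satisfies claim
(4, 4): LHS = 64, RHS = 32 → counterexample
(0, 4): LHS = 16, RHS = 16 → satisfies claim

That makes 1 counterexample.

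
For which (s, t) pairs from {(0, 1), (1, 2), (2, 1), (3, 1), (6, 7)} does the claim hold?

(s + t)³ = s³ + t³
(0, 1)

Testing each pair:
(0, 1): LHS = 1, RHS = 1 → holds
(1, 2): LHS = 27, RHS = 9 → fails
(2, 1): LHS = 27, RHS = 9 → fails
(3, 1): LHS = 64, RHS = 28 → fails
(6, 7): LHS = 2197, RHS = 559 → fails

1 of 5 pairs satisfies the claim.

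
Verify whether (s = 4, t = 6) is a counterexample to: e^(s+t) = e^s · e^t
Substituting s = 4, t = 6:
LHS = e^(4+6) = e^10 ≈ 22026.5
RHS = e^4 · e^6 = e^10 ≈ 22026.5

The sides agree, so this pair does not disprove the claim.

Answer: No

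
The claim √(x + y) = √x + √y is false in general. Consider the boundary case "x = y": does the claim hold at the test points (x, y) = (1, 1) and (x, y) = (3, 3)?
At (1, 1): LHS = √(2) ≈ 1.414 ≠ RHS = 2
At (3, 3): LHS = √(6) ≈ 2.449 ≠ RHS = 2·√(3) ≈ 3.464

Answer: No, fails at both test points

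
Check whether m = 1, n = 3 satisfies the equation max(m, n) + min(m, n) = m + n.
Holds

Substituting m = 1, n = 3:

LHS = max(1, 3) + min(1, 3) = 4
RHS = 1 + 3 = 4

LHS = RHS, so the equation holds at this point.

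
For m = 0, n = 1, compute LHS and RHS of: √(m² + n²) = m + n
LHS = √(0² + 1²) = 1
RHS = 0 + 1 = 1

LHS = RHS: the two sides agree.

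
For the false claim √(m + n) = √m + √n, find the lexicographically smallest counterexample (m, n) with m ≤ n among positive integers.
(m, n) = (1, 1)

Substituting (1, 1) into the claim:
LHS = √(1 + 1) = √(2) ≈ 1.414
RHS = √1 + √1 = 2

Since LHS ≠ RHS, this pair disproves the claim, and no lexicographically smaller pair (m ≤ n, positive integers) does.

For instance (2, 5) is also a counterexample (LHS = √(7) ≈ 2.646, RHS = √(2) + √(5) ≈ 3.65), but it's lexicographically larger.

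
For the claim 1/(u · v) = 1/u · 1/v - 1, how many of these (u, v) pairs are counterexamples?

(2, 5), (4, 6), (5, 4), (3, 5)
4

Testing each pair:
(2, 5): LHS = 1/10, RHS = -9/10 → counterexample
(4, 6): LHS = 1/24, RHS = -23/24 → counterexample
(5, 4): LHS = 1/20, RHS = -19/20 → counterexample
(3, 5): LHS = 1/15, RHS = -14/15 → counterexample

That makes 4 counterexamples.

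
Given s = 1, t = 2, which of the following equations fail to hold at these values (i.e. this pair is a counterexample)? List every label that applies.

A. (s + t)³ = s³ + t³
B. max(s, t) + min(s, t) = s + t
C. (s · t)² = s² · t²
Evaluating each claim at the given values:
A. LHS = 27, RHS = 9 → fails here (LHS ≠ RHS)
B. LHS = 3, RHS = 3 → holds here (LHS = RHS)
C. LHS = 4, RHS = 4 → holds here (LHS = RHS)

Answer: A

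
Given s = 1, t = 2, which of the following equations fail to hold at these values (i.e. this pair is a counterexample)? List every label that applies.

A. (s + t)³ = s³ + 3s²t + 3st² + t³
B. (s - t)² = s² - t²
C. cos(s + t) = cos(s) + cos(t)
B, C

Evaluating each claim at the given values:
A. LHS = 27, RHS = 27 → holds here (LHS = RHS)
B. LHS = 1, RHS = -3 → fails here (LHS ≠ RHS)
C. LHS = cos(3) ≈ -0.99, RHS = cos(2) + cos(1) ≈ 0.1242 → fails here (LHS ≠ RHS)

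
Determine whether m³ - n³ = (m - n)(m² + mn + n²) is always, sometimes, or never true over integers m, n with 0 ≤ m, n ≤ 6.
Always true

The identity holds for every pair in the range. For instance at (m, n) = (0, 0): both sides equal 0.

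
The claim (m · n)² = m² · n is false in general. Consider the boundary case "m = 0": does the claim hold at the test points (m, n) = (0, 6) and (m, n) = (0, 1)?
At (0, 6): LHS = 0, RHS = 0 → equal
At (0, 1): LHS = 0, RHS = 0 → equal

So the claim does hold at both of these boundary points, even though it is not an identity.

Answer: Yes, holds at both test points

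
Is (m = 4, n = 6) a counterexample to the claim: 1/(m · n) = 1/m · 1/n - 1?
Substituting m = 4, n = 6:
LHS = 1/(4 · 6) = 1/24
RHS = 1/4 · 1/6 - 1 = -23/24

Since LHS ≠ RHS, this pair disproves the claim.

Answer: Yes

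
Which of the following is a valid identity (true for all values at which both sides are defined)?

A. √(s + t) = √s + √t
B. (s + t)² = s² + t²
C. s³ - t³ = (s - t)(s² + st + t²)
C

A: fails at (1, 4) — LHS = √(5) ≈ 2.236, RHS = 3.
B: fails at (1, 2) — LHS = 9, RHS = 5.
C: holds — e.g. at (2, 4), both sides equal -56.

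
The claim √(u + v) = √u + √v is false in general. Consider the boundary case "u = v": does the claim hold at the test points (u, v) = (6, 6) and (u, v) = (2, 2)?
No, fails at both test points

At (6, 6): LHS = 2·√(3) ≈ 3.464 ≠ RHS = 2·√(6) ≈ 4.899
At (2, 2): LHS = 2 ≠ RHS = 2·√(2) ≈ 2.828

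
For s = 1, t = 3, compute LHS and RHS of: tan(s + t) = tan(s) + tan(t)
LHS = tan(1 + 3) = tan(4) ≈ 1.158
RHS = tan(1) + tan(3) ≈ 1.415

LHS ≠ RHS (they differ by about 0.257), so the equation does not hold here.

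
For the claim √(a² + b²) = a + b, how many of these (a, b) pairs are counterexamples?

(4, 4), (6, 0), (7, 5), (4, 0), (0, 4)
Testing each pair:
(4, 4): LHS = 4·√(2) ≈ 5.657, RHS = 8 → counterexample
(6, 0): LHS = 6, RHS = 6 → satisfies claim
(7, 5): LHS = √(74) ≈ 8.602, RHS = 12 → counterexample
(4, 0): LHS = 4, RHS = 4 → satisfies claim
(0, 4): LHS = 4, RHS = 4 → satisfies claim

That makes 2 counterexamples.

Answer: 2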